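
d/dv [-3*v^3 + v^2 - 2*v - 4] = -9*v^2 + 2*v - 2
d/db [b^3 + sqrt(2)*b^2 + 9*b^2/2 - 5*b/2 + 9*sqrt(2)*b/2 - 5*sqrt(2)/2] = 3*b^2 + 2*sqrt(2)*b + 9*b - 5/2 + 9*sqrt(2)/2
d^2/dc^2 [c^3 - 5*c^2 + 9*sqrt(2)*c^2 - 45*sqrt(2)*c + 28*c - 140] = 6*c - 10 + 18*sqrt(2)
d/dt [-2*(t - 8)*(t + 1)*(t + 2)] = -6*t^2 + 20*t + 44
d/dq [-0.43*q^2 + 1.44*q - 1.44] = 1.44 - 0.86*q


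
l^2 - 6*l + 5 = (l - 5)*(l - 1)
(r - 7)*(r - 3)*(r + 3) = r^3 - 7*r^2 - 9*r + 63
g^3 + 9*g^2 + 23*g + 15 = (g + 1)*(g + 3)*(g + 5)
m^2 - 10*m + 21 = (m - 7)*(m - 3)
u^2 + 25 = (u - 5*I)*(u + 5*I)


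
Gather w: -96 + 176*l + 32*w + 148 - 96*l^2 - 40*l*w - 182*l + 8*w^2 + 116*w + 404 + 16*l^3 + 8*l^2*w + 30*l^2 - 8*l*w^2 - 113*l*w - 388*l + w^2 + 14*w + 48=16*l^3 - 66*l^2 - 394*l + w^2*(9 - 8*l) + w*(8*l^2 - 153*l + 162) + 504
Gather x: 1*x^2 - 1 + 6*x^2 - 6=7*x^2 - 7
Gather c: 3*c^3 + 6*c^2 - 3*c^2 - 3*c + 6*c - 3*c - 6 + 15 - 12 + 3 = 3*c^3 + 3*c^2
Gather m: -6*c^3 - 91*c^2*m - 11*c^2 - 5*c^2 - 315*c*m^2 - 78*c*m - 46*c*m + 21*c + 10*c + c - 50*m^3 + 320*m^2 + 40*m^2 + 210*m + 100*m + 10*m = -6*c^3 - 16*c^2 + 32*c - 50*m^3 + m^2*(360 - 315*c) + m*(-91*c^2 - 124*c + 320)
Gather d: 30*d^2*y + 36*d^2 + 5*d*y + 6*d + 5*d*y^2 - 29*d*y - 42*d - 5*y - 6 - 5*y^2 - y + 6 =d^2*(30*y + 36) + d*(5*y^2 - 24*y - 36) - 5*y^2 - 6*y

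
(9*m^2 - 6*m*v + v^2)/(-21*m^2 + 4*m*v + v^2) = (-3*m + v)/(7*m + v)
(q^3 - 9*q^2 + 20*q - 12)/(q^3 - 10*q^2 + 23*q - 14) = (q - 6)/(q - 7)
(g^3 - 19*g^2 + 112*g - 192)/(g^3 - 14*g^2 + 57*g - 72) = (g - 8)/(g - 3)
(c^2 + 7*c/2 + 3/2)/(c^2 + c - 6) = (c + 1/2)/(c - 2)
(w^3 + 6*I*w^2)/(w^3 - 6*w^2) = (w + 6*I)/(w - 6)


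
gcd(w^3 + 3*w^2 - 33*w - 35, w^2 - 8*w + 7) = 1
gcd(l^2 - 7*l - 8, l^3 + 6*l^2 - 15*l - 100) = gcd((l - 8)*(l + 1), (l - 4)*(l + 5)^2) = 1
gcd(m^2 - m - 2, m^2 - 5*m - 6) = m + 1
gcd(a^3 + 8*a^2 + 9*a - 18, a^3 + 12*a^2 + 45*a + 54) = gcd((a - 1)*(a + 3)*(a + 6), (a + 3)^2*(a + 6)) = a^2 + 9*a + 18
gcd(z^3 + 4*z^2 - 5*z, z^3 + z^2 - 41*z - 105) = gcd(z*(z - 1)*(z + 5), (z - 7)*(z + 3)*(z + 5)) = z + 5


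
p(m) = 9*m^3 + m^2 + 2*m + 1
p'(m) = 27*m^2 + 2*m + 2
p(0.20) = 1.51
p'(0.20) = 3.48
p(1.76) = 56.68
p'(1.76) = 89.16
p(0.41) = 2.61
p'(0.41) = 7.36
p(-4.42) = -765.46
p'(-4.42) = 520.64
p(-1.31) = -20.14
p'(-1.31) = 45.71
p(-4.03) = -579.88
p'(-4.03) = 432.44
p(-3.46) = -366.74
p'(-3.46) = 318.31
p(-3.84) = -501.54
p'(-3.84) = 392.45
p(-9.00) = -6497.00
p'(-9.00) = 2171.00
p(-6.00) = -1919.00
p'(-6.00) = 962.00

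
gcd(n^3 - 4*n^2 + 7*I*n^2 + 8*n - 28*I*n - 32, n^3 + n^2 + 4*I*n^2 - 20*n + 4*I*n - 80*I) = n - 4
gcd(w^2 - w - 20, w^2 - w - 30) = 1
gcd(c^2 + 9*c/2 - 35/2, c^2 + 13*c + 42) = c + 7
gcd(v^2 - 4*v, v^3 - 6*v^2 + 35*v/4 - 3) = v - 4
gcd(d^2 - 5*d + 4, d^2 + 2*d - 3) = d - 1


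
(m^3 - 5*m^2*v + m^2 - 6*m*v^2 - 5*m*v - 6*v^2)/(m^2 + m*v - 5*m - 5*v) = (m^2 - 6*m*v + m - 6*v)/(m - 5)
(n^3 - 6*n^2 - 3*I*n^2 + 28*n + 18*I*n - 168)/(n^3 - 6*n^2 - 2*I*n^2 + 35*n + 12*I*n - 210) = (n + 4*I)/(n + 5*I)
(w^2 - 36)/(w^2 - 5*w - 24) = (36 - w^2)/(-w^2 + 5*w + 24)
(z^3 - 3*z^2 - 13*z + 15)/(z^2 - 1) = (z^2 - 2*z - 15)/(z + 1)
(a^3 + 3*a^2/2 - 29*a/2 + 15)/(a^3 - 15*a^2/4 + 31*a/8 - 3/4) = 4*(a + 5)/(4*a - 1)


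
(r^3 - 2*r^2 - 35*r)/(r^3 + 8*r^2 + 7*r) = (r^2 - 2*r - 35)/(r^2 + 8*r + 7)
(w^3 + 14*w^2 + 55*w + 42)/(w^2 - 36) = (w^2 + 8*w + 7)/(w - 6)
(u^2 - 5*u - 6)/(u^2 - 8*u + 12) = (u + 1)/(u - 2)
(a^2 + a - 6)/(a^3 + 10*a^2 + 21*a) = (a - 2)/(a*(a + 7))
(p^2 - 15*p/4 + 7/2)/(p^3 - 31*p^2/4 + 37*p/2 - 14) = 1/(p - 4)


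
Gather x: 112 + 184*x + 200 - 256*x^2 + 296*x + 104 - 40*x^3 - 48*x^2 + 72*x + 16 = -40*x^3 - 304*x^2 + 552*x + 432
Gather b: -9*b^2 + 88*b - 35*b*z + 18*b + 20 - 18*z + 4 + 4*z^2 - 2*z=-9*b^2 + b*(106 - 35*z) + 4*z^2 - 20*z + 24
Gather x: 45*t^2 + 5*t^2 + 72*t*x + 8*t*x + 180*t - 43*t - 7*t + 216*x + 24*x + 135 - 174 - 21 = 50*t^2 + 130*t + x*(80*t + 240) - 60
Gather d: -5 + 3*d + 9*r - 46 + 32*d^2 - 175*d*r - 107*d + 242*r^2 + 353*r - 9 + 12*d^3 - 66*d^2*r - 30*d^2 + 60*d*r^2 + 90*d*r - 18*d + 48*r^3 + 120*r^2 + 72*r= 12*d^3 + d^2*(2 - 66*r) + d*(60*r^2 - 85*r - 122) + 48*r^3 + 362*r^2 + 434*r - 60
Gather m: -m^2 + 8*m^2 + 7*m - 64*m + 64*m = 7*m^2 + 7*m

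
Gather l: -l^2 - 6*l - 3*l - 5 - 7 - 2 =-l^2 - 9*l - 14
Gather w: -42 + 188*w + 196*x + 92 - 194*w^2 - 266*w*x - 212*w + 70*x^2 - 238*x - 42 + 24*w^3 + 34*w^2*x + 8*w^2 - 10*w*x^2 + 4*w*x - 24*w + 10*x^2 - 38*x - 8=24*w^3 + w^2*(34*x - 186) + w*(-10*x^2 - 262*x - 48) + 80*x^2 - 80*x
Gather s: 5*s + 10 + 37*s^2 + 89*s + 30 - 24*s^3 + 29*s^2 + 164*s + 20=-24*s^3 + 66*s^2 + 258*s + 60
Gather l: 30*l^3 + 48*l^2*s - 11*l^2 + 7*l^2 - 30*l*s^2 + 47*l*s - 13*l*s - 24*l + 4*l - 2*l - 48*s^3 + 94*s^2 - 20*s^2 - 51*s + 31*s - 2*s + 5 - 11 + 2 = 30*l^3 + l^2*(48*s - 4) + l*(-30*s^2 + 34*s - 22) - 48*s^3 + 74*s^2 - 22*s - 4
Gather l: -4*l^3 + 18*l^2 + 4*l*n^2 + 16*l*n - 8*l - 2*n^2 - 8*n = -4*l^3 + 18*l^2 + l*(4*n^2 + 16*n - 8) - 2*n^2 - 8*n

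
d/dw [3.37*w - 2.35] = 3.37000000000000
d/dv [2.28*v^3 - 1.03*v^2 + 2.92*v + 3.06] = 6.84*v^2 - 2.06*v + 2.92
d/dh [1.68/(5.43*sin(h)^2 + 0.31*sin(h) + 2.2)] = -(18.2448*sin(h) + 0.5208)*cos(h)/(5.43*sin(h)^2 + 0.31*sin(h) + 2.2)^2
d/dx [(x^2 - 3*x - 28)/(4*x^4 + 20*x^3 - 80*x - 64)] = (-x^3 + 10*x^2 + 7*x - 16)/(2*(x^6 + 2*x^5 - 7*x^4 - 16*x^3 + 8*x^2 + 32*x + 16))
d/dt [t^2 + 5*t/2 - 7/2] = 2*t + 5/2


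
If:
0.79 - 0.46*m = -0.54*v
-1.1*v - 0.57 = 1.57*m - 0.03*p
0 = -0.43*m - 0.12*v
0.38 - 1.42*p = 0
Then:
No Solution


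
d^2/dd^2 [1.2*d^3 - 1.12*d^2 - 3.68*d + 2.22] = 7.2*d - 2.24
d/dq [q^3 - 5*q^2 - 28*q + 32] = 3*q^2 - 10*q - 28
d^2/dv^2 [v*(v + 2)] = 2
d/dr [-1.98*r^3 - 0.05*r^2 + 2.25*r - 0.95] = -5.94*r^2 - 0.1*r + 2.25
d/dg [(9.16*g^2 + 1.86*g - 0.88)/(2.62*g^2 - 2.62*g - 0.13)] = (-28.8724*g^2 + 2.2296*g - 2.5474)/(6.8644*g^4 - 13.7288*g^3 + 6.1832*g^2 + 0.6812*g + 0.0169)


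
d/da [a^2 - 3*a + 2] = 2*a - 3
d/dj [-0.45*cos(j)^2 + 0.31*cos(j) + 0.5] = (0.9*cos(j) - 0.31)*sin(j)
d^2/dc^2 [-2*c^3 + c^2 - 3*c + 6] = 2 - 12*c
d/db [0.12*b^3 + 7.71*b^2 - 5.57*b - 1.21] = 0.36*b^2 + 15.42*b - 5.57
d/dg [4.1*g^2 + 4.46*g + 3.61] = 8.2*g + 4.46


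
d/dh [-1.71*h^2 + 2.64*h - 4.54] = 2.64 - 3.42*h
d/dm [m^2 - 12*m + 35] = 2*m - 12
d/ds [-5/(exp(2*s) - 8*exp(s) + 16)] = 10*(exp(s) - 4)*exp(s)/(exp(2*s) - 8*exp(s) + 16)^2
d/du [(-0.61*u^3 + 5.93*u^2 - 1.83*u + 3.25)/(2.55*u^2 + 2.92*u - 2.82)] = (-1.5555*u^4 - 3.5624*u^3 + 27.1427*u^2 - 50.0202*u - 4.3294)/(6.5025*u^4 + 14.892*u^3 - 5.8556*u^2 - 16.4688*u + 7.9524)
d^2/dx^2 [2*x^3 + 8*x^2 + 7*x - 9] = 12*x + 16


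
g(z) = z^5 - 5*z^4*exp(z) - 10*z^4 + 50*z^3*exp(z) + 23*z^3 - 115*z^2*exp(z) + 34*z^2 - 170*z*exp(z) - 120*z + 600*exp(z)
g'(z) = -5*z^4*exp(z) + 5*z^4 + 30*z^3*exp(z) - 40*z^3 + 35*z^2*exp(z) + 69*z^2 - 400*z*exp(z) + 68*z + 430*exp(z) - 120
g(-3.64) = -2710.85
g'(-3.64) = 3354.26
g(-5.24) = -13303.51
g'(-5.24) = 10918.59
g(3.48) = -330.19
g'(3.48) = -231.29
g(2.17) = 746.05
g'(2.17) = -624.23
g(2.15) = 758.35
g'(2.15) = -605.71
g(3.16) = -146.35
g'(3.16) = -838.41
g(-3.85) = -3483.17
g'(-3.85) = 4015.30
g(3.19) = -170.96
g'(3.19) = -801.34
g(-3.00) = -1091.64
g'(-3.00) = 1818.34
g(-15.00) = -1333800.14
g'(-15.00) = 402509.90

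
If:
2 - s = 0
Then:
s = 2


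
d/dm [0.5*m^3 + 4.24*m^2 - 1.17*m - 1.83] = 1.5*m^2 + 8.48*m - 1.17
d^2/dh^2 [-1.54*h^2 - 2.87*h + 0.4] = -3.08000000000000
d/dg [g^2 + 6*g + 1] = 2*g + 6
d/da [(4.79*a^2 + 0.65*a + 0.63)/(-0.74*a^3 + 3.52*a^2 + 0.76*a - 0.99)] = (3.5446*a^4 + 0.961999999999996*a^3 + 2.751*a^2 - 13.9194*a - 1.1223)/(0.5476*a^6 - 5.2096*a^5 + 11.2656*a^4 + 6.8156*a^3 - 6.392*a^2 - 1.5048*a + 0.9801)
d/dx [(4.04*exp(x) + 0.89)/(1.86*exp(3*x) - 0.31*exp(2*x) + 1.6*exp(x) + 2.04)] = (-15.0288*exp(3*x) - 3.7138*exp(2*x) + 0.5518*exp(x) + 6.8176)*exp(x)/(3.4596*exp(6*x) - 1.1532*exp(5*x) + 6.0481*exp(4*x) + 6.5968*exp(3*x) + 1.2952*exp(2*x) + 6.528*exp(x) + 4.1616)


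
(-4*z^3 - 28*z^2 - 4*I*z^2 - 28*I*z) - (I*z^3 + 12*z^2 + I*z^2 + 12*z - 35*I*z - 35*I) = -4*z^3 - I*z^3 - 40*z^2 - 5*I*z^2 - 12*z + 7*I*z + 35*I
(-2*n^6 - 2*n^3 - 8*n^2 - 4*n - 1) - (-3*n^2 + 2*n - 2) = -2*n^6 - 2*n^3 - 5*n^2 - 6*n + 1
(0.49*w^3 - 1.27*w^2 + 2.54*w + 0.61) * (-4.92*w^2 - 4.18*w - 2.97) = -2.4108*w^5 + 4.2002*w^4 - 8.6435*w^3 - 9.8465*w^2 - 10.0936*w - 1.8117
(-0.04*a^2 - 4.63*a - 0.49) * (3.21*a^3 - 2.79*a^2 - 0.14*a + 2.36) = -0.1284*a^5 - 14.7507*a^4 + 11.3504*a^3 + 1.9209*a^2 - 10.8582*a - 1.1564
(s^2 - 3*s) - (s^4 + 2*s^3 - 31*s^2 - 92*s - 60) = -s^4 - 2*s^3 + 32*s^2 + 89*s + 60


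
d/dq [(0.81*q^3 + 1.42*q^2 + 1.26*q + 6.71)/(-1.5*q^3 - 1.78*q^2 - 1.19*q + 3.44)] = (0.6882*q^4 + 1.8522*q^3 + 39.1072*q^2 + 33.6572*q + 12.3193)/(2.25*q^6 + 5.34*q^5 + 6.7384*q^4 - 6.0836*q^3 - 10.8303*q^2 - 8.1872*q + 11.8336)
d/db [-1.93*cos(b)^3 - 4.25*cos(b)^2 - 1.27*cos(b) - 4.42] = (5.79*cos(b)^2 + 8.5*cos(b) + 1.27)*sin(b)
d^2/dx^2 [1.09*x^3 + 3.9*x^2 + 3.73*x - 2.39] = 6.54*x + 7.8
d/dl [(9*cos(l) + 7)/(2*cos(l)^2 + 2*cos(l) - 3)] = (18*cos(l)^2 + 28*cos(l) + 41)*sin(l)/(2*cos(l) + cos(2*l) - 2)^2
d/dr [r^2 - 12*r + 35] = 2*r - 12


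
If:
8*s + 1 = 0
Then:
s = -1/8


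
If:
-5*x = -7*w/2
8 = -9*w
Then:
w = -8/9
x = -28/45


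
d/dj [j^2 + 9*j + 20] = 2*j + 9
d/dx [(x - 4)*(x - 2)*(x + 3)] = 3*x^2 - 6*x - 10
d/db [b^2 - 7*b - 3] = 2*b - 7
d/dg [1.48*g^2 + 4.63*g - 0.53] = 2.96*g + 4.63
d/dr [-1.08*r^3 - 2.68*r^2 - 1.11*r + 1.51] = -3.24*r^2 - 5.36*r - 1.11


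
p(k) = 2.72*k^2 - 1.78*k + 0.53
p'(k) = 5.44*k - 1.78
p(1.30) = 2.81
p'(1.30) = 5.29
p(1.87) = 6.71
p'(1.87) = 8.39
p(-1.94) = 14.22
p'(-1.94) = -12.33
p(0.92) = 1.19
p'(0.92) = 3.22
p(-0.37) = 1.56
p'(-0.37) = -3.79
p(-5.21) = 83.64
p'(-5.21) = -30.12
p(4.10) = 38.96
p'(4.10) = 20.52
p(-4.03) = 51.88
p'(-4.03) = -23.70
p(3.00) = 19.67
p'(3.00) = 14.54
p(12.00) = 370.85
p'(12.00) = 63.50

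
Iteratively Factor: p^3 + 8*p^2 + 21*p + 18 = (p + 2)*(p^2 + 6*p + 9) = (p + 2)*(p + 3)*(p + 3)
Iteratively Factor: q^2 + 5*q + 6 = (q + 3)*(q + 2)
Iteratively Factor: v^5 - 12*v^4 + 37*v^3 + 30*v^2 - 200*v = (v + 2)*(v^4 - 14*v^3 + 65*v^2 - 100*v) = v*(v + 2)*(v^3 - 14*v^2 + 65*v - 100) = v*(v - 5)*(v + 2)*(v^2 - 9*v + 20) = v*(v - 5)*(v - 4)*(v + 2)*(v - 5)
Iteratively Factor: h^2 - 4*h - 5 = (h - 5)*(h + 1)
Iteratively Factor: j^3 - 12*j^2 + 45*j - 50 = (j - 2)*(j^2 - 10*j + 25) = (j - 5)*(j - 2)*(j - 5)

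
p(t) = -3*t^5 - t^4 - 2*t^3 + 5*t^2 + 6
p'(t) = -15*t^4 - 4*t^3 - 6*t^2 + 10*t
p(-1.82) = 83.55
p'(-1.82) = -178.54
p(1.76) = -49.67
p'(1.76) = -166.72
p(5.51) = -16334.79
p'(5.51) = -14622.23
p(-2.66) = 428.47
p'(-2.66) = -744.73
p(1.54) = -21.06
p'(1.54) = -97.81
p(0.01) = 6.00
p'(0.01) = 0.10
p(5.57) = -17231.15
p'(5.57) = -15259.85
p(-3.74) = 2180.14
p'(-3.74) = -2846.87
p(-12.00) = 729942.00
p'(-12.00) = -305112.00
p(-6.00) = 22650.00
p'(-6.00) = -18852.00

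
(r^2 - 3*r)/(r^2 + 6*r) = (r - 3)/(r + 6)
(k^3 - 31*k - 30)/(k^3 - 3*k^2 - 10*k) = (-k^3 + 31*k + 30)/(k*(-k^2 + 3*k + 10))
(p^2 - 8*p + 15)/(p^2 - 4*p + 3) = (p - 5)/(p - 1)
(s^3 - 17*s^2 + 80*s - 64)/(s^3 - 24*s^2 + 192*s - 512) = (s - 1)/(s - 8)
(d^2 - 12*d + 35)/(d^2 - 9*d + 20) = (d - 7)/(d - 4)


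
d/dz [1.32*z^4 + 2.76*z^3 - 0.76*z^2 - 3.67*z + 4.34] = 5.28*z^3 + 8.28*z^2 - 1.52*z - 3.67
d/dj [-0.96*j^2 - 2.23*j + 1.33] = -1.92*j - 2.23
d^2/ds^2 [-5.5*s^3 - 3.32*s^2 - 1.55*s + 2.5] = -33.0*s - 6.64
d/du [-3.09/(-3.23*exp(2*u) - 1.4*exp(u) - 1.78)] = (-19.9614*exp(u) - 4.326)*exp(u)/(3.23*exp(2*u) + 1.4*exp(u) + 1.78)^2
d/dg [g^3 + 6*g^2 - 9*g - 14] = 3*g^2 + 12*g - 9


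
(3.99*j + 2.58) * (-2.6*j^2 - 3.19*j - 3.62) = -10.374*j^3 - 19.4361*j^2 - 22.674*j - 9.3396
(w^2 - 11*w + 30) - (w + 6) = w^2 - 12*w + 24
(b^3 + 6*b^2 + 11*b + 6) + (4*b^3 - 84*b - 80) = 5*b^3 + 6*b^2 - 73*b - 74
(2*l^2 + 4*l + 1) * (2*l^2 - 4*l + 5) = 4*l^4 - 4*l^2 + 16*l + 5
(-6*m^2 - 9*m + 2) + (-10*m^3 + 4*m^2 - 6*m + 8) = -10*m^3 - 2*m^2 - 15*m + 10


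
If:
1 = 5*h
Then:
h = 1/5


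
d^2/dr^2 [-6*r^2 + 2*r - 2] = -12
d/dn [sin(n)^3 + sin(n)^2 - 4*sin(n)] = (3*sin(n)^2 + 2*sin(n) - 4)*cos(n)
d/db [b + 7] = 1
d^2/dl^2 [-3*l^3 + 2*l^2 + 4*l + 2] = 4 - 18*l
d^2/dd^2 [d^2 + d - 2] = 2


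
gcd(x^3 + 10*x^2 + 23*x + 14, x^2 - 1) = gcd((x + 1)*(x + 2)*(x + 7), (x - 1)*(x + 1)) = x + 1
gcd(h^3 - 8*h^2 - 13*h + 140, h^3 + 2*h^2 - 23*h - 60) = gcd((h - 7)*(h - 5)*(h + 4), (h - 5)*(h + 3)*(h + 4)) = h^2 - h - 20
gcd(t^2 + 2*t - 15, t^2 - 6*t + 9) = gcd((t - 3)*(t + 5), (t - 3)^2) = t - 3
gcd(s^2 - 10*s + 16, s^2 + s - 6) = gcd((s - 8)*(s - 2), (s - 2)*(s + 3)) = s - 2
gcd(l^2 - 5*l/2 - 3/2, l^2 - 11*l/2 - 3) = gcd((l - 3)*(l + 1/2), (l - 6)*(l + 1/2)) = l + 1/2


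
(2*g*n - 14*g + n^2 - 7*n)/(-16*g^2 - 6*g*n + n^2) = (7 - n)/(8*g - n)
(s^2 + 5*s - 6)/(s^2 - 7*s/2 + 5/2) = 2*(s + 6)/(2*s - 5)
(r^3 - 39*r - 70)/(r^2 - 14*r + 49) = (r^2 + 7*r + 10)/(r - 7)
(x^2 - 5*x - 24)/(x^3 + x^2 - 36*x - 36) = (x^2 - 5*x - 24)/(x^3 + x^2 - 36*x - 36)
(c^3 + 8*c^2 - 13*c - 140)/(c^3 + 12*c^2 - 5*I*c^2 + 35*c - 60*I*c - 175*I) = (c - 4)/(c - 5*I)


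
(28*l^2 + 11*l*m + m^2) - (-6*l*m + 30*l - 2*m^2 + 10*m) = 28*l^2 + 17*l*m - 30*l + 3*m^2 - 10*m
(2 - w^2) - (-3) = 5 - w^2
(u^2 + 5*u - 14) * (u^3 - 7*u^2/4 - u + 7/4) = u^5 + 13*u^4/4 - 95*u^3/4 + 85*u^2/4 + 91*u/4 - 49/2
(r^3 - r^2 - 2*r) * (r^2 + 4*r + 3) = r^5 + 3*r^4 - 3*r^3 - 11*r^2 - 6*r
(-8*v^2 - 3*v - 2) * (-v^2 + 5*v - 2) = 8*v^4 - 37*v^3 + 3*v^2 - 4*v + 4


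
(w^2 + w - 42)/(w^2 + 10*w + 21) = (w - 6)/(w + 3)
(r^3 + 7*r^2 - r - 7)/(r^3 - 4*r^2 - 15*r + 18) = (r^2 + 8*r + 7)/(r^2 - 3*r - 18)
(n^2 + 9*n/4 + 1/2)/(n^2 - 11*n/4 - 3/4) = (n + 2)/(n - 3)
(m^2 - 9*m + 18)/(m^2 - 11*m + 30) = (m - 3)/(m - 5)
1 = 1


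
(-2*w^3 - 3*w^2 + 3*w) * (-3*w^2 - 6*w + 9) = 6*w^5 + 21*w^4 - 9*w^3 - 45*w^2 + 27*w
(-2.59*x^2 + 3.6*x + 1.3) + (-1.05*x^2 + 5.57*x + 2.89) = -3.64*x^2 + 9.17*x + 4.19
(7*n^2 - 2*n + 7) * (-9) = -63*n^2 + 18*n - 63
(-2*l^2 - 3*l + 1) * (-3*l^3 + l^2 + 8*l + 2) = 6*l^5 + 7*l^4 - 22*l^3 - 27*l^2 + 2*l + 2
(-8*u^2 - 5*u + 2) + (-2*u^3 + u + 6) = -2*u^3 - 8*u^2 - 4*u + 8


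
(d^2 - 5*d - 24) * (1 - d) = -d^3 + 6*d^2 + 19*d - 24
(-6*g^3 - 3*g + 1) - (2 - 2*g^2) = -6*g^3 + 2*g^2 - 3*g - 1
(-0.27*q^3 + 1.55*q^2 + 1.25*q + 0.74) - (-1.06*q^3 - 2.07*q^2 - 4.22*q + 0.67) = 0.79*q^3 + 3.62*q^2 + 5.47*q + 0.07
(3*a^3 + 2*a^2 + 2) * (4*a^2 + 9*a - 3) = 12*a^5 + 35*a^4 + 9*a^3 + 2*a^2 + 18*a - 6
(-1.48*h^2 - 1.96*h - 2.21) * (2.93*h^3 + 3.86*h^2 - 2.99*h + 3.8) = -4.3364*h^5 - 11.4556*h^4 - 9.6157*h^3 - 8.2942*h^2 - 0.840099999999999*h - 8.398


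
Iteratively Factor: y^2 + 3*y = (y + 3)*(y)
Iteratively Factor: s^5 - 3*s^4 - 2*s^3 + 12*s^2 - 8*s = (s)*(s^4 - 3*s^3 - 2*s^2 + 12*s - 8) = s*(s - 2)*(s^3 - s^2 - 4*s + 4) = s*(s - 2)*(s - 1)*(s^2 - 4) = s*(s - 2)*(s - 1)*(s + 2)*(s - 2)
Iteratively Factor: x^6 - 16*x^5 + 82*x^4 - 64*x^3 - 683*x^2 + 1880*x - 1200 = (x - 4)*(x^5 - 12*x^4 + 34*x^3 + 72*x^2 - 395*x + 300) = (x - 5)*(x - 4)*(x^4 - 7*x^3 - x^2 + 67*x - 60) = (x - 5)*(x - 4)*(x - 1)*(x^3 - 6*x^2 - 7*x + 60) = (x - 5)*(x - 4)^2*(x - 1)*(x^2 - 2*x - 15) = (x - 5)*(x - 4)^2*(x - 1)*(x + 3)*(x - 5)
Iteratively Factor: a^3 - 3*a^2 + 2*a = (a)*(a^2 - 3*a + 2) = a*(a - 2)*(a - 1)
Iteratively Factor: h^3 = (h)*(h^2) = h^2*(h)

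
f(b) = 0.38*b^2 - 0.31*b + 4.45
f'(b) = 0.76*b - 0.31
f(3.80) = 8.76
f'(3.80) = 2.58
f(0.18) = 4.41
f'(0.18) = -0.17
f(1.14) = 4.59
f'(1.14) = 0.56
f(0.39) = 4.39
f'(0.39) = -0.01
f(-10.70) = 51.27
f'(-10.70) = -8.44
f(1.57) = 4.90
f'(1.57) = 0.88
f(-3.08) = 9.01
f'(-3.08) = -2.65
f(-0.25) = 4.55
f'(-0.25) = -0.50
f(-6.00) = 19.99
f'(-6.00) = -4.87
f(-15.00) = 94.60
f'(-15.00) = -11.71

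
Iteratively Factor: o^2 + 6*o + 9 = (o + 3)*(o + 3)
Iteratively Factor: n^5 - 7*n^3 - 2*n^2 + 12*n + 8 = (n + 1)*(n^4 - n^3 - 6*n^2 + 4*n + 8) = (n - 2)*(n + 1)*(n^3 + n^2 - 4*n - 4) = (n - 2)*(n + 1)^2*(n^2 - 4) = (n - 2)^2*(n + 1)^2*(n + 2)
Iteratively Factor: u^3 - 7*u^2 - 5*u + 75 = (u - 5)*(u^2 - 2*u - 15) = (u - 5)*(u + 3)*(u - 5)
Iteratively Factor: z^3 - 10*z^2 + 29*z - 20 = (z - 4)*(z^2 - 6*z + 5) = (z - 5)*(z - 4)*(z - 1)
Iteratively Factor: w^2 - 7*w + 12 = (w - 3)*(w - 4)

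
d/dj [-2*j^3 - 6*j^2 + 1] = 6*j*(-j - 2)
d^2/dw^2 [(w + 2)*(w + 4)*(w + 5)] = 6*w + 22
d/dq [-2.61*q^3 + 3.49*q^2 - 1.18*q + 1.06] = -7.83*q^2 + 6.98*q - 1.18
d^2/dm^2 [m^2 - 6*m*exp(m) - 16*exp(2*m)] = -6*m*exp(m) - 64*exp(2*m) - 12*exp(m) + 2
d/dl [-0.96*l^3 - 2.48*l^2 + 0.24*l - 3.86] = -2.88*l^2 - 4.96*l + 0.24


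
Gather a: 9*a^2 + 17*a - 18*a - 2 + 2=9*a^2 - a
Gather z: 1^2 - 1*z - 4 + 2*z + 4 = z + 1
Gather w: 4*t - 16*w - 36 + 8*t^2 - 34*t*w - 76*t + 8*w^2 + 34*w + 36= 8*t^2 - 72*t + 8*w^2 + w*(18 - 34*t)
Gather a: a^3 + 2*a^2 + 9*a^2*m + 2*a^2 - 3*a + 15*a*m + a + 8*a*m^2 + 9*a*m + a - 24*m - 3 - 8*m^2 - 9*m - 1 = a^3 + a^2*(9*m + 4) + a*(8*m^2 + 24*m - 1) - 8*m^2 - 33*m - 4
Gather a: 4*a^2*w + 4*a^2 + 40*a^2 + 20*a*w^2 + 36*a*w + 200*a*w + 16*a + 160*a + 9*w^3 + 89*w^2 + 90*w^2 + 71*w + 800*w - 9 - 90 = a^2*(4*w + 44) + a*(20*w^2 + 236*w + 176) + 9*w^3 + 179*w^2 + 871*w - 99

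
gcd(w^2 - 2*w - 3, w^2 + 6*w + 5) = w + 1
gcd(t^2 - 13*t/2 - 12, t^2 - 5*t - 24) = t - 8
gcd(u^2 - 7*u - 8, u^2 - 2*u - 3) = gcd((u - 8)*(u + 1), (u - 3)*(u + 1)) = u + 1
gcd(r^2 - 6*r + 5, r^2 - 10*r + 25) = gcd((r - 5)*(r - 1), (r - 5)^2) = r - 5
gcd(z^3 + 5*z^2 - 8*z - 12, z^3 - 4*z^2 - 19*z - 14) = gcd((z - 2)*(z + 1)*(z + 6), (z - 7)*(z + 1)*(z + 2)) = z + 1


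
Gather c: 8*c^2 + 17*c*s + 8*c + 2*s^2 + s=8*c^2 + c*(17*s + 8) + 2*s^2 + s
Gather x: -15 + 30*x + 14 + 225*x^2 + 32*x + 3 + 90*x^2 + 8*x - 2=315*x^2 + 70*x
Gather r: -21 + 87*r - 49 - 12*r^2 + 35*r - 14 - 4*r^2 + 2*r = -16*r^2 + 124*r - 84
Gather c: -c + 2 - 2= -c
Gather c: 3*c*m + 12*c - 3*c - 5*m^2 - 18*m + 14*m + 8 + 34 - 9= c*(3*m + 9) - 5*m^2 - 4*m + 33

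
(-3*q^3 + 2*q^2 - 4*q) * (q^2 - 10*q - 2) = -3*q^5 + 32*q^4 - 18*q^3 + 36*q^2 + 8*q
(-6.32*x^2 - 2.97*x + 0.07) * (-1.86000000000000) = 11.7552*x^2 + 5.5242*x - 0.1302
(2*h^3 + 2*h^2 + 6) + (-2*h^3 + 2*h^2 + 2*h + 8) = 4*h^2 + 2*h + 14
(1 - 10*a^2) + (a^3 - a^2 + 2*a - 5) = a^3 - 11*a^2 + 2*a - 4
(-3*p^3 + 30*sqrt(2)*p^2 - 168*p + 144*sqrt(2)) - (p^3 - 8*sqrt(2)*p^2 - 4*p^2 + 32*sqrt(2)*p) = -4*p^3 + 4*p^2 + 38*sqrt(2)*p^2 - 168*p - 32*sqrt(2)*p + 144*sqrt(2)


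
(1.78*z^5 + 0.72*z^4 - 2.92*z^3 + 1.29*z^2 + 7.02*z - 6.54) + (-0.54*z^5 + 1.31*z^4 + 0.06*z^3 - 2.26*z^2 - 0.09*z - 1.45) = 1.24*z^5 + 2.03*z^4 - 2.86*z^3 - 0.97*z^2 + 6.93*z - 7.99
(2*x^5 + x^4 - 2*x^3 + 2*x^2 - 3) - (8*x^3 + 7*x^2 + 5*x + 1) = 2*x^5 + x^4 - 10*x^3 - 5*x^2 - 5*x - 4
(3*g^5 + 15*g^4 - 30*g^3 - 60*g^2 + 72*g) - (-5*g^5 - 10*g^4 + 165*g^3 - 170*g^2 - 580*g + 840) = 8*g^5 + 25*g^4 - 195*g^3 + 110*g^2 + 652*g - 840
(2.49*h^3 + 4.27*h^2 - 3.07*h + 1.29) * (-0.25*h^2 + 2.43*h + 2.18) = -0.6225*h^5 + 4.9832*h^4 + 16.5718*h^3 + 1.526*h^2 - 3.5579*h + 2.8122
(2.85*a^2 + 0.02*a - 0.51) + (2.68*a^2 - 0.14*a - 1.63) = 5.53*a^2 - 0.12*a - 2.14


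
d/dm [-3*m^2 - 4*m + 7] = -6*m - 4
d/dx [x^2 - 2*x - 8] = 2*x - 2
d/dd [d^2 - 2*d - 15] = 2*d - 2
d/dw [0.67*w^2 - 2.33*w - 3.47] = 1.34*w - 2.33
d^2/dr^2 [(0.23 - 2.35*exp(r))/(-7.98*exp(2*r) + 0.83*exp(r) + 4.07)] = (149.64894*exp(4*r) - 43.020978*exp(3*r) + 462.518406*exp(2*r) - 37.977294*exp(r) + 39.704478)*exp(r)/(508.169592*exp(6*r) - 158.564196*exp(5*r) - 761.045418*exp(4*r) + 161.171641*exp(3*r) + 388.152237*exp(2*r) - 41.246601*exp(r) - 67.419143)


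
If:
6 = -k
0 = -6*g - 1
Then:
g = -1/6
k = -6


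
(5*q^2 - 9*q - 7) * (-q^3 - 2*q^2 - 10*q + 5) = -5*q^5 - q^4 - 25*q^3 + 129*q^2 + 25*q - 35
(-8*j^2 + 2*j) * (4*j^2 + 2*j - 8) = -32*j^4 - 8*j^3 + 68*j^2 - 16*j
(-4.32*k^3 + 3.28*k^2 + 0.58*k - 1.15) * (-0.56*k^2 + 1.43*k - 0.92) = 2.4192*k^5 - 8.0144*k^4 + 8.34*k^3 - 1.5442*k^2 - 2.1781*k + 1.058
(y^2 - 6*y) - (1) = y^2 - 6*y - 1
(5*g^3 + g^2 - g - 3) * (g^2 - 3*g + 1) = 5*g^5 - 14*g^4 + g^3 + g^2 + 8*g - 3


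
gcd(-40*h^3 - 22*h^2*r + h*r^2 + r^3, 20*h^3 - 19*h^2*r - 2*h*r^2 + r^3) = -20*h^2 - h*r + r^2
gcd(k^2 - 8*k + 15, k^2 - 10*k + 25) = k - 5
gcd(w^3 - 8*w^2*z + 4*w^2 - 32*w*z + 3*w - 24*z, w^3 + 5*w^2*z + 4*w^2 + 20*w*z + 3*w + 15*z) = w^2 + 4*w + 3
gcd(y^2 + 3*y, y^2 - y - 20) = 1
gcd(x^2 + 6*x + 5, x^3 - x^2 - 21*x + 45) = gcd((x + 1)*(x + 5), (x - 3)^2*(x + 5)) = x + 5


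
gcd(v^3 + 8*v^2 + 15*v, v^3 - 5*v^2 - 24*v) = v^2 + 3*v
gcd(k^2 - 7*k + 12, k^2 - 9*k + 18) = k - 3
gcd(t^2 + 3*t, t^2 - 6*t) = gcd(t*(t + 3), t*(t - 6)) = t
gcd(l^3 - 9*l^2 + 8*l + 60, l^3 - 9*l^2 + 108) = l - 6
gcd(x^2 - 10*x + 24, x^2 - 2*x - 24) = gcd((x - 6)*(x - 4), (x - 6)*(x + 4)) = x - 6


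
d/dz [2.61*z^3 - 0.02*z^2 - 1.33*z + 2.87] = 7.83*z^2 - 0.04*z - 1.33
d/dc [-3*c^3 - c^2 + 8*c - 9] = -9*c^2 - 2*c + 8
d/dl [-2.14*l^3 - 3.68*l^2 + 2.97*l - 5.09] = -6.42*l^2 - 7.36*l + 2.97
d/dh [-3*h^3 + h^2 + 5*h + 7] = -9*h^2 + 2*h + 5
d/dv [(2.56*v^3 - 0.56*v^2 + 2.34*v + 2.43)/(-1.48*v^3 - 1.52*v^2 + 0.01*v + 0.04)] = (-4.72*v^4 + 6.9776*v^3 + 14.6476*v^2 + 7.3424*v + 0.0693)/(2.1904*v^6 + 4.4992*v^5 + 2.2808*v^4 - 0.1488*v^3 - 0.1215*v^2 + 0.0008*v + 0.0016)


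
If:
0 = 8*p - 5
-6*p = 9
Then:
No Solution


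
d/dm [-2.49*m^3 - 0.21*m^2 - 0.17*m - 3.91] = -7.47*m^2 - 0.42*m - 0.17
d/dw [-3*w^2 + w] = 1 - 6*w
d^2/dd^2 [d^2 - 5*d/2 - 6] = 2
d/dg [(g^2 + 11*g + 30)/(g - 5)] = (g^2 - 10*g - 85)/(g^2 - 10*g + 25)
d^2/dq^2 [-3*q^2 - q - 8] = -6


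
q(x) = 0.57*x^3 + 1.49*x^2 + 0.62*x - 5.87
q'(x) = 1.71*x^2 + 2.98*x + 0.62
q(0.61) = -4.81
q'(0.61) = 3.07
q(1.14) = -2.38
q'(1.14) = 6.24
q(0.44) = -5.26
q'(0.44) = 2.26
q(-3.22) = -11.45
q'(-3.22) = 8.75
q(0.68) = -4.58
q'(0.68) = 3.44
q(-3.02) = -9.85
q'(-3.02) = 7.22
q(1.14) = -2.38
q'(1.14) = 6.24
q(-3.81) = -18.13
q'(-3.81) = 14.09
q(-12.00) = -783.71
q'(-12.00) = 211.10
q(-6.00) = -79.07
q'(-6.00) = 44.30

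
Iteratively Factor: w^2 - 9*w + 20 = (w - 5)*(w - 4)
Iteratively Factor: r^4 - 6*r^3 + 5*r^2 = (r)*(r^3 - 6*r^2 + 5*r) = r^2*(r^2 - 6*r + 5) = r^2*(r - 1)*(r - 5)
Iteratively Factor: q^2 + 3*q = (q + 3)*(q)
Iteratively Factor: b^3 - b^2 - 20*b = (b - 5)*(b^2 + 4*b) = b*(b - 5)*(b + 4)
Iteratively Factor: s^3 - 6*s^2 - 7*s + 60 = (s - 5)*(s^2 - s - 12) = (s - 5)*(s + 3)*(s - 4)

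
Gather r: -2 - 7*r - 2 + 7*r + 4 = 0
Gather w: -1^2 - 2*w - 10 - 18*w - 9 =-20*w - 20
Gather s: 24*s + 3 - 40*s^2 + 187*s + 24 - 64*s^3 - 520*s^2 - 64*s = -64*s^3 - 560*s^2 + 147*s + 27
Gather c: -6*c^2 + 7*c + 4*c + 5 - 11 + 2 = -6*c^2 + 11*c - 4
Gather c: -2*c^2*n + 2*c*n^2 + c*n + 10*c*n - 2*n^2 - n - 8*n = -2*c^2*n + c*(2*n^2 + 11*n) - 2*n^2 - 9*n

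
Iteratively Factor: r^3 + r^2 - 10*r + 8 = (r - 2)*(r^2 + 3*r - 4) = (r - 2)*(r + 4)*(r - 1)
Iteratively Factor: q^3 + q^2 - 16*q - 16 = (q - 4)*(q^2 + 5*q + 4) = (q - 4)*(q + 4)*(q + 1)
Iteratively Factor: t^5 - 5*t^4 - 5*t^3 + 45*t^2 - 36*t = (t - 1)*(t^4 - 4*t^3 - 9*t^2 + 36*t) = t*(t - 1)*(t^3 - 4*t^2 - 9*t + 36) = t*(t - 3)*(t - 1)*(t^2 - t - 12) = t*(t - 4)*(t - 3)*(t - 1)*(t + 3)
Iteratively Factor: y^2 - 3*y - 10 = (y + 2)*(y - 5)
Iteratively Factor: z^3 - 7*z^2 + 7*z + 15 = (z - 5)*(z^2 - 2*z - 3) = (z - 5)*(z - 3)*(z + 1)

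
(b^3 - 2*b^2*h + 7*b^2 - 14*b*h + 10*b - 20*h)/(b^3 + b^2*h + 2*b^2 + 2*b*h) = (b^2 - 2*b*h + 5*b - 10*h)/(b*(b + h))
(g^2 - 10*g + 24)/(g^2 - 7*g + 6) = (g - 4)/(g - 1)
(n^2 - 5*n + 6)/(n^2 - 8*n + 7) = (n^2 - 5*n + 6)/(n^2 - 8*n + 7)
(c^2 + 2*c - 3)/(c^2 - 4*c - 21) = (c - 1)/(c - 7)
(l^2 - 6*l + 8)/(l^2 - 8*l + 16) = (l - 2)/(l - 4)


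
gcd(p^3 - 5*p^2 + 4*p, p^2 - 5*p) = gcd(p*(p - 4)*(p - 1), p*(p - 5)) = p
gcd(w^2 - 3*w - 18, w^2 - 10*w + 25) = 1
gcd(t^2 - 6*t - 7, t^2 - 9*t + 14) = t - 7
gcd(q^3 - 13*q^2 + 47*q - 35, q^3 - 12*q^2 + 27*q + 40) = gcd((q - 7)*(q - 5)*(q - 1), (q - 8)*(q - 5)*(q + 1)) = q - 5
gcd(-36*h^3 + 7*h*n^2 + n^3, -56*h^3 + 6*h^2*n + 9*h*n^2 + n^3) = 2*h - n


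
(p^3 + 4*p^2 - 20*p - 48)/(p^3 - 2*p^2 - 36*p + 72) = (p^2 - 2*p - 8)/(p^2 - 8*p + 12)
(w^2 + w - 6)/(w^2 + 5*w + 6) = (w - 2)/(w + 2)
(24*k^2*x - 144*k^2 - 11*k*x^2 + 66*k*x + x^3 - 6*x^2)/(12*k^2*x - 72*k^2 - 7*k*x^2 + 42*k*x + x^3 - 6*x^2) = (-8*k + x)/(-4*k + x)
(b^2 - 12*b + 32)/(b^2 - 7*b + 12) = (b - 8)/(b - 3)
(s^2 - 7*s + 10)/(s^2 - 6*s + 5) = (s - 2)/(s - 1)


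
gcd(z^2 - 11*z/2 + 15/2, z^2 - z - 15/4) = z - 5/2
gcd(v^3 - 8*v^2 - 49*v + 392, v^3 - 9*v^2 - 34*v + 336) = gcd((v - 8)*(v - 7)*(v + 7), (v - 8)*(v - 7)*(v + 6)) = v^2 - 15*v + 56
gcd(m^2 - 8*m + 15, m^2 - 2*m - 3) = m - 3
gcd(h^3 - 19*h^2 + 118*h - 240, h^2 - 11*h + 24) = h - 8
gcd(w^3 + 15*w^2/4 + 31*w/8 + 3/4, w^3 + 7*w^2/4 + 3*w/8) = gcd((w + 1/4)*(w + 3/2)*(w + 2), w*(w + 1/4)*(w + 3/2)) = w^2 + 7*w/4 + 3/8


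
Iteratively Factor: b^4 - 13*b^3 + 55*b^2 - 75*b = (b - 3)*(b^3 - 10*b^2 + 25*b) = (b - 5)*(b - 3)*(b^2 - 5*b) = (b - 5)^2*(b - 3)*(b)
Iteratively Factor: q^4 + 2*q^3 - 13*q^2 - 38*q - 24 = (q + 2)*(q^3 - 13*q - 12) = (q + 1)*(q + 2)*(q^2 - q - 12) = (q + 1)*(q + 2)*(q + 3)*(q - 4)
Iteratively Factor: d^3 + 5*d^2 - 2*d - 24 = (d + 3)*(d^2 + 2*d - 8) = (d + 3)*(d + 4)*(d - 2)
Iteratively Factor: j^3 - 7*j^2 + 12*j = (j)*(j^2 - 7*j + 12) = j*(j - 3)*(j - 4)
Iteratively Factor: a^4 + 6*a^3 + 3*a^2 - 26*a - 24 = (a - 2)*(a^3 + 8*a^2 + 19*a + 12) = (a - 2)*(a + 1)*(a^2 + 7*a + 12) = (a - 2)*(a + 1)*(a + 3)*(a + 4)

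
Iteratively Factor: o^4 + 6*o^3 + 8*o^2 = (o)*(o^3 + 6*o^2 + 8*o) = o*(o + 4)*(o^2 + 2*o) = o^2*(o + 4)*(o + 2)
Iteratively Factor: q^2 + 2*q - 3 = (q - 1)*(q + 3)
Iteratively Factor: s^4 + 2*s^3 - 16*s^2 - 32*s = (s + 4)*(s^3 - 2*s^2 - 8*s) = (s - 4)*(s + 4)*(s^2 + 2*s) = s*(s - 4)*(s + 4)*(s + 2)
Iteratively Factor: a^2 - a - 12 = (a + 3)*(a - 4)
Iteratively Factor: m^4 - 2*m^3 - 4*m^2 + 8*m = (m)*(m^3 - 2*m^2 - 4*m + 8) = m*(m + 2)*(m^2 - 4*m + 4) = m*(m - 2)*(m + 2)*(m - 2)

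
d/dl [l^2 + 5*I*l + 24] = 2*l + 5*I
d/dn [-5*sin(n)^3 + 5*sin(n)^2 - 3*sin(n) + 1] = (-15*sin(n)^2 + 10*sin(n) - 3)*cos(n)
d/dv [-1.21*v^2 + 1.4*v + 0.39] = 1.4 - 2.42*v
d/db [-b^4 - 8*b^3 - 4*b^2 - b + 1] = -4*b^3 - 24*b^2 - 8*b - 1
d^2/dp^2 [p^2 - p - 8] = 2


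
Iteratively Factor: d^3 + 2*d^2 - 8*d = (d + 4)*(d^2 - 2*d) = (d - 2)*(d + 4)*(d)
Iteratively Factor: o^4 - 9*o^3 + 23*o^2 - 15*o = (o - 1)*(o^3 - 8*o^2 + 15*o) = (o - 5)*(o - 1)*(o^2 - 3*o) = o*(o - 5)*(o - 1)*(o - 3)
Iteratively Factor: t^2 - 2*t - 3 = (t - 3)*(t + 1)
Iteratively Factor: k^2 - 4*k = (k)*(k - 4)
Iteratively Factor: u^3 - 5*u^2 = (u)*(u^2 - 5*u) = u^2*(u - 5)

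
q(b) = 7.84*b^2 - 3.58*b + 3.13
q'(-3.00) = -50.62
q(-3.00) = 84.43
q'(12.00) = 184.58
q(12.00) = 1089.13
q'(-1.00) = -19.26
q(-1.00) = 14.55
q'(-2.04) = -35.57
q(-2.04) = 43.06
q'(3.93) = 58.04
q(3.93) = 110.15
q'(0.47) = 3.79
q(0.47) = 3.18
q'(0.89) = 10.38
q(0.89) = 6.15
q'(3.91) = 57.73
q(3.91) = 108.99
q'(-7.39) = -119.46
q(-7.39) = 457.75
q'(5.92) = 89.25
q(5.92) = 256.70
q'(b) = 15.68*b - 3.58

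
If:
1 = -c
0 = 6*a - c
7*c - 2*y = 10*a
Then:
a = -1/6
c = -1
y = -8/3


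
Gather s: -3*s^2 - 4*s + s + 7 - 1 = -3*s^2 - 3*s + 6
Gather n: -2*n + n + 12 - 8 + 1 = 5 - n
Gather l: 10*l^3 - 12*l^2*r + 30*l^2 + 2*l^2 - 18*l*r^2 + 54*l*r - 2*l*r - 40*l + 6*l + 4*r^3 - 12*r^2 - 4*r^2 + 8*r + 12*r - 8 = 10*l^3 + l^2*(32 - 12*r) + l*(-18*r^2 + 52*r - 34) + 4*r^3 - 16*r^2 + 20*r - 8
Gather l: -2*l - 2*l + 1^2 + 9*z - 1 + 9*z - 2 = -4*l + 18*z - 2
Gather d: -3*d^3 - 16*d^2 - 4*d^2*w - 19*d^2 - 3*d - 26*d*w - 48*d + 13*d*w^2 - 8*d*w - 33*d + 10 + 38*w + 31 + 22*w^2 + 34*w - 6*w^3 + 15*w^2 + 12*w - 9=-3*d^3 + d^2*(-4*w - 35) + d*(13*w^2 - 34*w - 84) - 6*w^3 + 37*w^2 + 84*w + 32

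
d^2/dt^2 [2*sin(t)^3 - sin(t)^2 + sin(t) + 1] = -18*sin(t)^3 + 4*sin(t)^2 + 11*sin(t) - 2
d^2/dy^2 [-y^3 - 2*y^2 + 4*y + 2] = -6*y - 4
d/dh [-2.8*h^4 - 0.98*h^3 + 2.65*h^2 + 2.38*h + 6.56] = -11.2*h^3 - 2.94*h^2 + 5.3*h + 2.38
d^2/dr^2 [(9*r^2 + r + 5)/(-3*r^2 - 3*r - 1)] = 36*(4*r^3 - 3*r^2 - 7*r - 2)/(27*r^6 + 81*r^5 + 108*r^4 + 81*r^3 + 36*r^2 + 9*r + 1)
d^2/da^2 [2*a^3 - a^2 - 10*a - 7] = 12*a - 2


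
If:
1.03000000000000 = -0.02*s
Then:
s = -51.50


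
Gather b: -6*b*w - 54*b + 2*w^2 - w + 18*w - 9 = b*(-6*w - 54) + 2*w^2 + 17*w - 9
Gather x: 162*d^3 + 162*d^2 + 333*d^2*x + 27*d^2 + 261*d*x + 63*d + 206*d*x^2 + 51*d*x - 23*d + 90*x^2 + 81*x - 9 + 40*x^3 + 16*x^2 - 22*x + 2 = 162*d^3 + 189*d^2 + 40*d + 40*x^3 + x^2*(206*d + 106) + x*(333*d^2 + 312*d + 59) - 7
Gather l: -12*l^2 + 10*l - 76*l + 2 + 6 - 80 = -12*l^2 - 66*l - 72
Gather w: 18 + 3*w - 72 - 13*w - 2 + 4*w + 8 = -6*w - 48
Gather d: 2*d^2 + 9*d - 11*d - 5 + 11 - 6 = 2*d^2 - 2*d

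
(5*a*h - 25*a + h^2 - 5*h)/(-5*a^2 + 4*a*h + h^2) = (5 - h)/(a - h)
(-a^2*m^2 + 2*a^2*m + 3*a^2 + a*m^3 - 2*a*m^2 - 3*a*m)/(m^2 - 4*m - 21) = a*(a*m^2 - 2*a*m - 3*a - m^3 + 2*m^2 + 3*m)/(-m^2 + 4*m + 21)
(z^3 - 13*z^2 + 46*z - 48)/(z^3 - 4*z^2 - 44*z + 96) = (z - 3)/(z + 6)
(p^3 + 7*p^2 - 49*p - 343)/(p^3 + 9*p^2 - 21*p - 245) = (p - 7)/(p - 5)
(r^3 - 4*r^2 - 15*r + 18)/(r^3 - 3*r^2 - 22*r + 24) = (r + 3)/(r + 4)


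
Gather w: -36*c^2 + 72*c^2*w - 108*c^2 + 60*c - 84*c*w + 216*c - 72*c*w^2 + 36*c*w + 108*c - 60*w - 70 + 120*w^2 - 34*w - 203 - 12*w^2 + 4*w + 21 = -144*c^2 + 384*c + w^2*(108 - 72*c) + w*(72*c^2 - 48*c - 90) - 252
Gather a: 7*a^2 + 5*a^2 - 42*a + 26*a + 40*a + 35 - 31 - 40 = 12*a^2 + 24*a - 36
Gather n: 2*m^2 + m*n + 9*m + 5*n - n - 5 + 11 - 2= 2*m^2 + 9*m + n*(m + 4) + 4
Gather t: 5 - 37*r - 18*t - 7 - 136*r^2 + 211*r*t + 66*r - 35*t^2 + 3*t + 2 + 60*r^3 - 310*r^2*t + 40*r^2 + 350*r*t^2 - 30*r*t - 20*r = 60*r^3 - 96*r^2 + 9*r + t^2*(350*r - 35) + t*(-310*r^2 + 181*r - 15)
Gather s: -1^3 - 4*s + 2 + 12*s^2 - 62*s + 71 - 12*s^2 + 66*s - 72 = 0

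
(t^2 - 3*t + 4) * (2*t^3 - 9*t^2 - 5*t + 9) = 2*t^5 - 15*t^4 + 30*t^3 - 12*t^2 - 47*t + 36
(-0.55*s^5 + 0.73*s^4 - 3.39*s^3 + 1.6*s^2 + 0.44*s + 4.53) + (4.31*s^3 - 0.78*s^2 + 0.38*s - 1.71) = -0.55*s^5 + 0.73*s^4 + 0.919999999999999*s^3 + 0.82*s^2 + 0.82*s + 2.82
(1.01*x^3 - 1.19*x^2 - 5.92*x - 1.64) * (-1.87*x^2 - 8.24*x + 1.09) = -1.8887*x^5 - 6.0971*x^4 + 21.9769*x^3 + 50.5505*x^2 + 7.0608*x - 1.7876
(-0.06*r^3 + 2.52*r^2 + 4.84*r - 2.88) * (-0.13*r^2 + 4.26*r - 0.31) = 0.0078*r^5 - 0.5832*r^4 + 10.1246*r^3 + 20.2116*r^2 - 13.7692*r + 0.8928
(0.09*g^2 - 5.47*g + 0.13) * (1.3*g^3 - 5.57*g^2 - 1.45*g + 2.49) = 0.117*g^5 - 7.6123*g^4 + 30.5064*g^3 + 7.4315*g^2 - 13.8088*g + 0.3237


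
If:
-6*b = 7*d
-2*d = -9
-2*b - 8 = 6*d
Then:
No Solution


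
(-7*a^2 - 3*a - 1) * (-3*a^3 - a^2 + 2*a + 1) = 21*a^5 + 16*a^4 - 8*a^3 - 12*a^2 - 5*a - 1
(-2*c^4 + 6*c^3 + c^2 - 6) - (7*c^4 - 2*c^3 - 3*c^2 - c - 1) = -9*c^4 + 8*c^3 + 4*c^2 + c - 5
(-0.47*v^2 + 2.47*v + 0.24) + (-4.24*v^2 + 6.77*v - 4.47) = -4.71*v^2 + 9.24*v - 4.23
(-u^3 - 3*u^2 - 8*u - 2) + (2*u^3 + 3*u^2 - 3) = u^3 - 8*u - 5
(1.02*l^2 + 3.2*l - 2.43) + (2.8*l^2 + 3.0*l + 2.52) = 3.82*l^2 + 6.2*l + 0.0899999999999999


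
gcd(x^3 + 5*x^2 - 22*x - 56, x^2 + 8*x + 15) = 1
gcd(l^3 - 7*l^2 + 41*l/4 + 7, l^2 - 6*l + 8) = l - 4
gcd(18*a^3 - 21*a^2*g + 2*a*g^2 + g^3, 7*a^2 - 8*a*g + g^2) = a - g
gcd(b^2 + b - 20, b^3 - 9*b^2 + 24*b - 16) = b - 4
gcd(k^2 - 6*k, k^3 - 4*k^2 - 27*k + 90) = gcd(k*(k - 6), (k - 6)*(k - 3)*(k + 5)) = k - 6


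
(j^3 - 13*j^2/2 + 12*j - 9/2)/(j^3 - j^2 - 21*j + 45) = (j - 1/2)/(j + 5)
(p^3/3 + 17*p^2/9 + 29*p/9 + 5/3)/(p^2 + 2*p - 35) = (3*p^3 + 17*p^2 + 29*p + 15)/(9*(p^2 + 2*p - 35))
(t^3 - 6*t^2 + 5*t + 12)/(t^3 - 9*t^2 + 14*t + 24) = (t - 3)/(t - 6)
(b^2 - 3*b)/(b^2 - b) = (b - 3)/(b - 1)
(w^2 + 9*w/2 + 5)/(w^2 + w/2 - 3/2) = (2*w^2 + 9*w + 10)/(2*w^2 + w - 3)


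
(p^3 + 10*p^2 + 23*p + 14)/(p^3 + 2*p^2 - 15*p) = (p^3 + 10*p^2 + 23*p + 14)/(p*(p^2 + 2*p - 15))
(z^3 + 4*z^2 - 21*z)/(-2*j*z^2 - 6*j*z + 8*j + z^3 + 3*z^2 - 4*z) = z*(-z^2 - 4*z + 21)/(2*j*z^2 + 6*j*z - 8*j - z^3 - 3*z^2 + 4*z)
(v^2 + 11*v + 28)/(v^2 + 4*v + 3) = (v^2 + 11*v + 28)/(v^2 + 4*v + 3)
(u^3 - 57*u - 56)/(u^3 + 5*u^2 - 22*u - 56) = (u^2 - 7*u - 8)/(u^2 - 2*u - 8)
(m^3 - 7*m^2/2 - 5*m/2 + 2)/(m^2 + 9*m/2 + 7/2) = (2*m^2 - 9*m + 4)/(2*m + 7)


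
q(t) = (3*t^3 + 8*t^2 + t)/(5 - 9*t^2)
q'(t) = 18*t*(3*t^3 + 8*t^2 + t)/(5 - 9*t^2)^2 + (9*t^2 + 16*t + 1)/(5 - 9*t^2)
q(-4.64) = 0.70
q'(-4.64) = -0.33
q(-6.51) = 1.32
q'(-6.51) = -0.33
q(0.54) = 1.41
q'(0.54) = 10.92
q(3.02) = -2.06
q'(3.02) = -0.25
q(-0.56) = 0.65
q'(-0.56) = -5.38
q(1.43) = -1.98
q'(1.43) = 0.65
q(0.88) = -4.63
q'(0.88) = 26.04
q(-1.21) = -0.63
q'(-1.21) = -1.06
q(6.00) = -2.95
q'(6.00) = -0.32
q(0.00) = 0.00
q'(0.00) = 0.20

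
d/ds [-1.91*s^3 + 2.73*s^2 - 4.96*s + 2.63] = -5.73*s^2 + 5.46*s - 4.96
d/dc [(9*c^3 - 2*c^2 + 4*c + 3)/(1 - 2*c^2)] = (-18*c^4 + 35*c^2 + 8*c + 4)/(4*c^4 - 4*c^2 + 1)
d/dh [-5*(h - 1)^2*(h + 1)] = -15*h^2 + 10*h + 5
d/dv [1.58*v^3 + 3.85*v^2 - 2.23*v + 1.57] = 4.74*v^2 + 7.7*v - 2.23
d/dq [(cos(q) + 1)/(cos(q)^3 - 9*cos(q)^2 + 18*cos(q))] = 2*(cos(q)^3 - 3*cos(q)^2 - 9*cos(q) + 9)*sin(q)/((cos(q) - 6)^2*(cos(q) - 3)^2*cos(q)^2)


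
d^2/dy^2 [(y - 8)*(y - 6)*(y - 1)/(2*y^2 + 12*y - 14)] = 195/(y^3 + 21*y^2 + 147*y + 343)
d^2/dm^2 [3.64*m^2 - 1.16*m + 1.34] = 7.28000000000000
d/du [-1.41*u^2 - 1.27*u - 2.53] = -2.82*u - 1.27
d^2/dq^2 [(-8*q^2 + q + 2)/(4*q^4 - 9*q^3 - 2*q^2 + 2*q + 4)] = 2*(-384*q^8 + 960*q^7 - 680*q^6 - 477*q^5 + 1962*q^4 - 1866*q^3 - 252*q^2 + 216*q - 112)/(64*q^12 - 432*q^11 + 876*q^10 - 201*q^9 - 678*q^8 - 582*q^7 + 1036*q^6 + 540*q^5 - 216*q^4 - 520*q^3 - 48*q^2 + 96*q + 64)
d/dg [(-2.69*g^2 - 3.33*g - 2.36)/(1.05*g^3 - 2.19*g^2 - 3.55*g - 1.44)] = (2.8245*g^4 + 6.993*g^3 + 9.6908*g^2 - 2.5896*g - 3.5828)/(1.1025*g^6 - 4.599*g^5 - 2.6589*g^4 + 12.525*g^3 + 18.9097*g^2 + 10.224*g + 2.0736)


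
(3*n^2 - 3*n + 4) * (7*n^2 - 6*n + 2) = 21*n^4 - 39*n^3 + 52*n^2 - 30*n + 8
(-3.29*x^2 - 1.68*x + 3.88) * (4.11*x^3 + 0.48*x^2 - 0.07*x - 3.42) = -13.5219*x^5 - 8.484*x^4 + 15.3707*x^3 + 13.2318*x^2 + 5.474*x - 13.2696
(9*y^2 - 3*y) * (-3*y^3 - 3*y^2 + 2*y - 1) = -27*y^5 - 18*y^4 + 27*y^3 - 15*y^2 + 3*y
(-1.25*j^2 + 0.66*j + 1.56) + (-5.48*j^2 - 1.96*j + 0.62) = -6.73*j^2 - 1.3*j + 2.18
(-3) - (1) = -4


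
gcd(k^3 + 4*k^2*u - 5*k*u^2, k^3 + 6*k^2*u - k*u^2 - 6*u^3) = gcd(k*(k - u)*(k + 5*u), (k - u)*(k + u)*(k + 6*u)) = -k + u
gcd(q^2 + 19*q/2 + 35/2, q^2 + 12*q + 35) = q + 7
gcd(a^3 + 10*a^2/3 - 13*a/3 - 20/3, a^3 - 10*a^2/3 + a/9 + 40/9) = a^2 - 2*a/3 - 5/3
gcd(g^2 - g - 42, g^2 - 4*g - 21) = g - 7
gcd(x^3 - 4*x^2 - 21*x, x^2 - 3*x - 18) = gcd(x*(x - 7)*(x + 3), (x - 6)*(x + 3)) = x + 3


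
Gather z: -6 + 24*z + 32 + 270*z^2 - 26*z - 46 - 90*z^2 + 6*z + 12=180*z^2 + 4*z - 8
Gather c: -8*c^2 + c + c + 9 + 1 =-8*c^2 + 2*c + 10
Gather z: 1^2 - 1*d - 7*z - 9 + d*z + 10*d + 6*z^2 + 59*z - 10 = 9*d + 6*z^2 + z*(d + 52) - 18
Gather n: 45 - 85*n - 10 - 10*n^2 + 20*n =-10*n^2 - 65*n + 35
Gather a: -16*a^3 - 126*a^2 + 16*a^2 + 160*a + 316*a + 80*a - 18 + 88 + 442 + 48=-16*a^3 - 110*a^2 + 556*a + 560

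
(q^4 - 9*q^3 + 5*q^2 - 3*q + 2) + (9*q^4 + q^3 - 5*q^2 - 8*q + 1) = 10*q^4 - 8*q^3 - 11*q + 3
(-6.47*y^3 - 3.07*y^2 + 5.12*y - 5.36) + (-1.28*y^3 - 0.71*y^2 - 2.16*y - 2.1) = -7.75*y^3 - 3.78*y^2 + 2.96*y - 7.46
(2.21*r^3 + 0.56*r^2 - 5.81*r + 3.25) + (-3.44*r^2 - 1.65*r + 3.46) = 2.21*r^3 - 2.88*r^2 - 7.46*r + 6.71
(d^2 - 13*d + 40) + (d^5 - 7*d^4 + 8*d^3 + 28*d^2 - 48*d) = d^5 - 7*d^4 + 8*d^3 + 29*d^2 - 61*d + 40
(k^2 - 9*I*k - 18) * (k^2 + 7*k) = k^4 + 7*k^3 - 9*I*k^3 - 18*k^2 - 63*I*k^2 - 126*k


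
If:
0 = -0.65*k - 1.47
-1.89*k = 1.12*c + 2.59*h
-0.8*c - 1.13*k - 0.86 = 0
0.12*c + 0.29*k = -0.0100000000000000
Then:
No Solution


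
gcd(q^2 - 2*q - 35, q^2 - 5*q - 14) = q - 7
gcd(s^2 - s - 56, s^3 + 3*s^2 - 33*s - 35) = s + 7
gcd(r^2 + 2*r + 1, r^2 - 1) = r + 1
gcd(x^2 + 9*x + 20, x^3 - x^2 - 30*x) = x + 5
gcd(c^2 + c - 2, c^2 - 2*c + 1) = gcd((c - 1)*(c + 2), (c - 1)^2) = c - 1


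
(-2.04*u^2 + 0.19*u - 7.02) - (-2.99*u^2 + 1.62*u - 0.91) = 0.95*u^2 - 1.43*u - 6.11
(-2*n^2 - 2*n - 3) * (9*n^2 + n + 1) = -18*n^4 - 20*n^3 - 31*n^2 - 5*n - 3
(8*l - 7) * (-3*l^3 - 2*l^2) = -24*l^4 + 5*l^3 + 14*l^2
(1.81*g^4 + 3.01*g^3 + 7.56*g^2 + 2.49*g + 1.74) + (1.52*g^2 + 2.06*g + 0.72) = 1.81*g^4 + 3.01*g^3 + 9.08*g^2 + 4.55*g + 2.46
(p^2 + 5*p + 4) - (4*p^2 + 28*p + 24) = -3*p^2 - 23*p - 20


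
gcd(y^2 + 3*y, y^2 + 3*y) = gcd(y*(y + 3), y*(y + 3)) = y^2 + 3*y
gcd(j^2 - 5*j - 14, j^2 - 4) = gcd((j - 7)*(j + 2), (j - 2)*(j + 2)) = j + 2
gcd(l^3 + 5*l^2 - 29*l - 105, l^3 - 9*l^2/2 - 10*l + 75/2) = l^2 - 2*l - 15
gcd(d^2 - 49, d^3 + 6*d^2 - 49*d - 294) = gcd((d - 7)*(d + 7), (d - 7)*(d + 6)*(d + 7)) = d^2 - 49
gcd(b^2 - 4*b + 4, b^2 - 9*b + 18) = 1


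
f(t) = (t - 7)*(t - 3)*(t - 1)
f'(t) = (t - 7)*(t - 3) + (t - 7)*(t - 1) + (t - 3)*(t - 1) = 3*t^2 - 22*t + 31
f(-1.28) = -80.80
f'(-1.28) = 64.08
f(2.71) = 2.13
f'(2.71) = -6.59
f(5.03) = -16.12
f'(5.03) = -3.76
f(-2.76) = -211.38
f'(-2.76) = 114.57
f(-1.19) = -75.15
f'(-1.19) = 61.43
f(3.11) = -0.90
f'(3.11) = -8.40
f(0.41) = -10.07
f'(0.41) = 22.48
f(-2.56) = -189.23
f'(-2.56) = 106.98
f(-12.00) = -3705.00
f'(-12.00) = 727.00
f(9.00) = 96.00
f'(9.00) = 76.00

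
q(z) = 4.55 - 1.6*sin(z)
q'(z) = -1.6*cos(z)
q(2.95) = 4.25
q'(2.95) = 1.57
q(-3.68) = 3.73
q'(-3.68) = 1.37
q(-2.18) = 5.86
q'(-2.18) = 0.92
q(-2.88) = 4.96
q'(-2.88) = 1.55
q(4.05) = 5.81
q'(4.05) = 0.98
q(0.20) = 4.23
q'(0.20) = -1.57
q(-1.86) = 6.08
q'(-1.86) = 0.46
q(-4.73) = 2.95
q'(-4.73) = -0.03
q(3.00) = 4.32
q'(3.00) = 1.58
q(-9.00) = 5.21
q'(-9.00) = 1.46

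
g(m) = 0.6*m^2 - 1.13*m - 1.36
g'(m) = 1.2*m - 1.13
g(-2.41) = 4.85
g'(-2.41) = -4.02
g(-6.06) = 27.52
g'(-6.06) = -8.40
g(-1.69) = 2.26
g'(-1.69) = -3.16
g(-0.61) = -0.45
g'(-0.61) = -1.86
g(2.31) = -0.77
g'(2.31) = 1.64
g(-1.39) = 1.37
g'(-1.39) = -2.80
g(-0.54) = -0.57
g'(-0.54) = -1.78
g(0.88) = -1.89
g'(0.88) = -0.07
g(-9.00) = 57.41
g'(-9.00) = -11.93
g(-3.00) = 7.43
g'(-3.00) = -4.73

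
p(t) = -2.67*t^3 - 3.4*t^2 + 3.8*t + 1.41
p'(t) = -8.01*t^2 - 6.8*t + 3.8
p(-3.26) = 45.39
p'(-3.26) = -59.16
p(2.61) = -59.30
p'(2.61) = -68.51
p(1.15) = -2.78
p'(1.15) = -14.61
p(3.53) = -144.99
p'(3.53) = -120.02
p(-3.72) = 77.67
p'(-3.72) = -81.75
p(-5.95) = 420.85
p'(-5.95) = -239.31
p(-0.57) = -1.37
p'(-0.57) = 5.07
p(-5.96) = 423.25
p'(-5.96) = -240.20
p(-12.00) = 4079.97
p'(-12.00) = -1068.04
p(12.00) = -5056.35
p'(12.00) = -1231.24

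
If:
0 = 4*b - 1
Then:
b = 1/4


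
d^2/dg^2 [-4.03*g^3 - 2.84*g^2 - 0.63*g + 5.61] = -24.18*g - 5.68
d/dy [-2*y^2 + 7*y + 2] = 7 - 4*y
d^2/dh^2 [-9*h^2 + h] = -18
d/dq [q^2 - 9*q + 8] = 2*q - 9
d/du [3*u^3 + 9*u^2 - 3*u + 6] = 9*u^2 + 18*u - 3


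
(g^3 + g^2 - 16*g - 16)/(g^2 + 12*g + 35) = (g^3 + g^2 - 16*g - 16)/(g^2 + 12*g + 35)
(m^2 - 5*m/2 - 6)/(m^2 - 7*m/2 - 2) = (2*m + 3)/(2*m + 1)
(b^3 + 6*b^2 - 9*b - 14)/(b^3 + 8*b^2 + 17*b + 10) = (b^2 + 5*b - 14)/(b^2 + 7*b + 10)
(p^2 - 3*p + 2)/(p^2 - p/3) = 3*(p^2 - 3*p + 2)/(p*(3*p - 1))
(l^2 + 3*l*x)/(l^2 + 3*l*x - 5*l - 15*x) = l/(l - 5)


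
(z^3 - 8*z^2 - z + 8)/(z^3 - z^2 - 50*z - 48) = (z - 1)/(z + 6)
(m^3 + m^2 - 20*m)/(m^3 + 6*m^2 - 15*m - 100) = m/(m + 5)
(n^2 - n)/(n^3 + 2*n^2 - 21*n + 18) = n/(n^2 + 3*n - 18)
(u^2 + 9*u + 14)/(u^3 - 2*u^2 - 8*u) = (u + 7)/(u*(u - 4))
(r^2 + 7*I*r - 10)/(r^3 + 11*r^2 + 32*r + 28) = (r^2 + 7*I*r - 10)/(r^3 + 11*r^2 + 32*r + 28)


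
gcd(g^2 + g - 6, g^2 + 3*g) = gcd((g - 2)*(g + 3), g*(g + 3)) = g + 3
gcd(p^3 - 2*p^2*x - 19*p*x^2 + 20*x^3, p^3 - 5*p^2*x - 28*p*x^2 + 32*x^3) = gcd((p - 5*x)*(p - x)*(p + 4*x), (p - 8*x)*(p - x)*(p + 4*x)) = -p^2 - 3*p*x + 4*x^2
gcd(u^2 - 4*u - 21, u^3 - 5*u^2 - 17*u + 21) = u^2 - 4*u - 21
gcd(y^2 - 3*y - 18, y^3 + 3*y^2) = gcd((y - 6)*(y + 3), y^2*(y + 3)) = y + 3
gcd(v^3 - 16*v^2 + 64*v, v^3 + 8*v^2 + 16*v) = v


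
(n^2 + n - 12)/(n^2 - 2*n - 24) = (n - 3)/(n - 6)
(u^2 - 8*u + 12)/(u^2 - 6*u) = (u - 2)/u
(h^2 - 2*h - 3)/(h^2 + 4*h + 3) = (h - 3)/(h + 3)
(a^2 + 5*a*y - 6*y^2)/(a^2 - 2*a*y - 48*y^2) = (-a + y)/(-a + 8*y)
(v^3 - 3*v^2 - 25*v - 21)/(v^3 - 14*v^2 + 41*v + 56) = (v + 3)/(v - 8)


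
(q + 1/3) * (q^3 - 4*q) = q^4 + q^3/3 - 4*q^2 - 4*q/3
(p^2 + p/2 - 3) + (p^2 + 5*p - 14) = 2*p^2 + 11*p/2 - 17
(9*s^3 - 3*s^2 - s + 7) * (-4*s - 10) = -36*s^4 - 78*s^3 + 34*s^2 - 18*s - 70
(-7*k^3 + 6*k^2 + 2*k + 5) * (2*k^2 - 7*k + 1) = -14*k^5 + 61*k^4 - 45*k^3 + 2*k^2 - 33*k + 5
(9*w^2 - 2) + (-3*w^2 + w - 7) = 6*w^2 + w - 9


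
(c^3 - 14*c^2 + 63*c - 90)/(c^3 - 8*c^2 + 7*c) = (c^3 - 14*c^2 + 63*c - 90)/(c*(c^2 - 8*c + 7))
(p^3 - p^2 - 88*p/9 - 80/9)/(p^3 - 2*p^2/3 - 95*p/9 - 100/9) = (3*p + 4)/(3*p + 5)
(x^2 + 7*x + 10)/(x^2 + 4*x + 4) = (x + 5)/(x + 2)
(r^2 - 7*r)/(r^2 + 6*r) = (r - 7)/(r + 6)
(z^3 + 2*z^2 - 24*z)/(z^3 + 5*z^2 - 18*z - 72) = z/(z + 3)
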